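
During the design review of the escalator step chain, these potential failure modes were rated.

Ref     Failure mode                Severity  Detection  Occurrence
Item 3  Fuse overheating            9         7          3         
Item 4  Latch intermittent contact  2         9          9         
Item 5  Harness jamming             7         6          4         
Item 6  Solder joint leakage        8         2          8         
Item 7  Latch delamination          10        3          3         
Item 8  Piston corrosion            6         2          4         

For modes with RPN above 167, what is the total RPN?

357

RPN = Severity × Occurrence × Detection:
  Item 3: 9 × 3 × 7 = 189
  Item 4: 2 × 9 × 9 = 162
  Item 5: 7 × 4 × 6 = 168
  Item 6: 8 × 8 × 2 = 128
  Item 7: 10 × 3 × 3 = 90
  Item 8: 6 × 4 × 2 = 48
RPN > 167: Item 3 (189), Item 5 (168).
Sum: 189 + 168 = 357.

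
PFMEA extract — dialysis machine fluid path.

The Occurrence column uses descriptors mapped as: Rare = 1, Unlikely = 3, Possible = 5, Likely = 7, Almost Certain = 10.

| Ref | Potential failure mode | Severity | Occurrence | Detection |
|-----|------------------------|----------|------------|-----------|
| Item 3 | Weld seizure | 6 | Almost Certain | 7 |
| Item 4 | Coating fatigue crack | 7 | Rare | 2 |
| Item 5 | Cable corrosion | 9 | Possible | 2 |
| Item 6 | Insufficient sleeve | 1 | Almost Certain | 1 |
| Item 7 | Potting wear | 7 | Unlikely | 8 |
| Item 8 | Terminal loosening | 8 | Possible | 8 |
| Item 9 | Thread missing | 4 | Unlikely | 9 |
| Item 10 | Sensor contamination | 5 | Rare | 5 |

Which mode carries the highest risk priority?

Item 3

RPN = Severity × Occurrence × Detection:
  Item 3: 6 × 10 × 7 = 420
  Item 4: 7 × 1 × 2 = 14
  Item 5: 9 × 5 × 2 = 90
  Item 6: 1 × 10 × 1 = 10
  Item 7: 7 × 3 × 8 = 168
  Item 8: 8 × 5 × 8 = 320
  Item 9: 4 × 3 × 9 = 108
  Item 10: 5 × 1 × 5 = 25
Highest RPN is 420 → Item 3.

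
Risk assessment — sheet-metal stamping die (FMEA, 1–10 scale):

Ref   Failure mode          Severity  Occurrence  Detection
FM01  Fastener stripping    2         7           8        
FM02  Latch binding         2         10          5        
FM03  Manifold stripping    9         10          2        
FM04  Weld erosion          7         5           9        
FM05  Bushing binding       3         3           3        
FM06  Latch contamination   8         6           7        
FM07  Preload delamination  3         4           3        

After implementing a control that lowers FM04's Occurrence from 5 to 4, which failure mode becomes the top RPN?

RPN = Severity × Occurrence × Detection:
  FM01: 2 × 7 × 8 = 112
  FM02: 2 × 10 × 5 = 100
  FM03: 9 × 10 × 2 = 180
  FM04: 7 × 5 × 9 = 315
  FM05: 3 × 3 × 3 = 27
  FM06: 8 × 6 × 7 = 336
  FM07: 3 × 4 × 3 = 36
After action: FM04 → 7 × 4 × 9 = 252.
Revised RPNs: FM06=336, FM04=252, FM03=180, FM01=112, FM02=100, FM07=36, FM05=27.
Highest is now FM06 (336).

FM06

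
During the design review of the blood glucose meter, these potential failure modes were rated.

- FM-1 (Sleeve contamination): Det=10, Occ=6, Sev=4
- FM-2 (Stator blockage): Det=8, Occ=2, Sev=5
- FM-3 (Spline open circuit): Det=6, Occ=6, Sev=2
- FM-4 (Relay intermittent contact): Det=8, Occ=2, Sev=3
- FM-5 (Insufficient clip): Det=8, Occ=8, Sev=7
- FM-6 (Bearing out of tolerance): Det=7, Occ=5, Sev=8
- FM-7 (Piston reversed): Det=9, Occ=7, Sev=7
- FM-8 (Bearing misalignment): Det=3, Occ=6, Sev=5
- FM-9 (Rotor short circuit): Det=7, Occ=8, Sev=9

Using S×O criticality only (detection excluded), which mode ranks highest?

FM-9

Criticality = Severity × Occurrence:
  FM-1: 4 × 6 = 24
  FM-2: 5 × 2 = 10
  FM-3: 2 × 6 = 12
  FM-4: 3 × 2 = 6
  FM-5: 7 × 8 = 56
  FM-6: 8 × 5 = 40
  FM-7: 7 × 7 = 49
  FM-8: 5 × 6 = 30
  FM-9: 9 × 8 = 72
Highest criticality is 72 → FM-9.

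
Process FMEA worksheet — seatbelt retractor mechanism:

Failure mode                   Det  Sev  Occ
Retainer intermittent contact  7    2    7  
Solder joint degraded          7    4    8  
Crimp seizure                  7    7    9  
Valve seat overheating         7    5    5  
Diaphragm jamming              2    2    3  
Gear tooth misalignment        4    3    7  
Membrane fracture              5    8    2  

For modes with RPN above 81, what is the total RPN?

1022

RPN = Severity × Occurrence × Detection:
  Retainer intermittent contact: 2 × 7 × 7 = 98
  Solder joint degraded: 4 × 8 × 7 = 224
  Crimp seizure: 7 × 9 × 7 = 441
  Valve seat overheating: 5 × 5 × 7 = 175
  Diaphragm jamming: 2 × 3 × 2 = 12
  Gear tooth misalignment: 3 × 7 × 4 = 84
  Membrane fracture: 8 × 2 × 5 = 80
RPN > 81: Retainer intermittent contact (98), Solder joint degraded (224), Crimp seizure (441), Valve seat overheating (175), Gear tooth misalignment (84).
Sum: 98 + 224 + 441 + 175 + 84 = 1022.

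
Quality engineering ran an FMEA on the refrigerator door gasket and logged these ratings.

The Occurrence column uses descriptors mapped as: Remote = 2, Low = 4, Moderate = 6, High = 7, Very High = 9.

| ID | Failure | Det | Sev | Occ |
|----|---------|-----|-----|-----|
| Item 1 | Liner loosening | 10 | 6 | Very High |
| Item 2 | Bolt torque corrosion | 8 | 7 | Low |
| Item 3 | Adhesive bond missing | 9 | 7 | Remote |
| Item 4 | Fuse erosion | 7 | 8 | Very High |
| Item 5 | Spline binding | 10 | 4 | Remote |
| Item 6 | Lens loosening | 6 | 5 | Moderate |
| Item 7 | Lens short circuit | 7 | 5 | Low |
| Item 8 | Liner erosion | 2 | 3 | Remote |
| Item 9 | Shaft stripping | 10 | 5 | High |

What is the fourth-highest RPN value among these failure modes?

224

RPN = Severity × Occurrence × Detection:
  Item 1: 6 × 9 × 10 = 540
  Item 2: 7 × 4 × 8 = 224
  Item 3: 7 × 2 × 9 = 126
  Item 4: 8 × 9 × 7 = 504
  Item 5: 4 × 2 × 10 = 80
  Item 6: 5 × 6 × 6 = 180
  Item 7: 5 × 4 × 7 = 140
  Item 8: 3 × 2 × 2 = 12
  Item 9: 5 × 7 × 10 = 350
Sorted descending: 540, 504, 350, 224, 180, 140, 126, 80, 12.
The fourth-highest RPN is 224 (Item 2).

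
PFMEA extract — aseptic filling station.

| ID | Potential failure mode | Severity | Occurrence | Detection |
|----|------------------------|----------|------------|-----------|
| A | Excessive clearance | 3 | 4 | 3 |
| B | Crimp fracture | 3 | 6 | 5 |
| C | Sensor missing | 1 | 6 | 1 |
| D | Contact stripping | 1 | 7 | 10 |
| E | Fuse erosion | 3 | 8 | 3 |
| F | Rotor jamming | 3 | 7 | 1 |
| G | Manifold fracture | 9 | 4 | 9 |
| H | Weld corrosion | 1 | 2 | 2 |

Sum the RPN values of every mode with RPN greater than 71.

486

RPN = Severity × Occurrence × Detection:
  A: 3 × 4 × 3 = 36
  B: 3 × 6 × 5 = 90
  C: 1 × 6 × 1 = 6
  D: 1 × 7 × 10 = 70
  E: 3 × 8 × 3 = 72
  F: 3 × 7 × 1 = 21
  G: 9 × 4 × 9 = 324
  H: 1 × 2 × 2 = 4
RPN > 71: B (90), E (72), G (324).
Sum: 90 + 72 + 324 = 486.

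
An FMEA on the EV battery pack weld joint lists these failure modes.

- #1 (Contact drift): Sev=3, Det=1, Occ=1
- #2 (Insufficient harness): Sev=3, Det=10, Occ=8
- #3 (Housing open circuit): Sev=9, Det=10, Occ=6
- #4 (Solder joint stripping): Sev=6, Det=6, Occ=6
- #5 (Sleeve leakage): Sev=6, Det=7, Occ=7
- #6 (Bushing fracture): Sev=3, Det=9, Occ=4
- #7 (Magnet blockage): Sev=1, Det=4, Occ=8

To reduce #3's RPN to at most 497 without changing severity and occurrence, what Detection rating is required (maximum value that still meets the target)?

#3: S=9, O=6, D=10 → current RPN = 540.
Fixed product = 54. Need 54 × D ≤ 497, so D ≤ 497/54 = 9.20.
Maximum integer Detection rating = 9 (gives RPN 486; D=10 would give 540 > 497).

9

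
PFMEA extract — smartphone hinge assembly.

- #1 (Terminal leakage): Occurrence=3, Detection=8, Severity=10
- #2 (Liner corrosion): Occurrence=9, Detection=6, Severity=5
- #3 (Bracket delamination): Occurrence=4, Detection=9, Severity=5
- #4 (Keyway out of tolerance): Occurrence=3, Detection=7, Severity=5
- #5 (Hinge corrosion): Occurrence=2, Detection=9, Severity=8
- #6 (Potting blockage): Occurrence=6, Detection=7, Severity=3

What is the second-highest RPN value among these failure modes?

240

RPN = Severity × Occurrence × Detection:
  #1: 10 × 3 × 8 = 240
  #2: 5 × 9 × 6 = 270
  #3: 5 × 4 × 9 = 180
  #4: 5 × 3 × 7 = 105
  #5: 8 × 2 × 9 = 144
  #6: 3 × 6 × 7 = 126
Sorted descending: 270, 240, 180, 144, 126, 105.
The second-highest RPN is 240 (#1).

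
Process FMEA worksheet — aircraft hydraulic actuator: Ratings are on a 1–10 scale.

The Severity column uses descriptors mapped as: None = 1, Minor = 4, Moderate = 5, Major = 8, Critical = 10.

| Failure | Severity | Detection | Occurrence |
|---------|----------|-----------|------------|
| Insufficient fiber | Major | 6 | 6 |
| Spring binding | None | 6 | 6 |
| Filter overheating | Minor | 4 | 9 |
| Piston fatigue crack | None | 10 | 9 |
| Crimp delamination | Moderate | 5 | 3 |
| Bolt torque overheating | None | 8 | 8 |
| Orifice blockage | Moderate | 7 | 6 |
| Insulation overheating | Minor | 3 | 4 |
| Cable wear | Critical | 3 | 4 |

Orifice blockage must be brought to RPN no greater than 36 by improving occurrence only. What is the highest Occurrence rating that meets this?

Orifice blockage: S=5, O=6, D=7 → current RPN = 210.
Fixed product = 35. Need 35 × O ≤ 36, so O ≤ 36/35 = 1.03.
Maximum integer Occurrence rating = 1 (gives RPN 35; O=2 would give 70 > 36).

1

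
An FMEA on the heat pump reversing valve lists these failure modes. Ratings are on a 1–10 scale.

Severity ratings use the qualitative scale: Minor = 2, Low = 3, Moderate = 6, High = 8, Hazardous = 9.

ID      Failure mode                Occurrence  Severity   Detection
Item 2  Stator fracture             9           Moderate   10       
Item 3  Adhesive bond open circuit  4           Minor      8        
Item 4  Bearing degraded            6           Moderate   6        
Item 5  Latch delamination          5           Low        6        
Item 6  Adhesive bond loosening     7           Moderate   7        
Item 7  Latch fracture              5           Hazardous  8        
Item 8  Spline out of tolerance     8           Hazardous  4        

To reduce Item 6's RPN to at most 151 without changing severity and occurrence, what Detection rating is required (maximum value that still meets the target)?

3

Item 6: S=6, O=7, D=7 → current RPN = 294.
Fixed product = 42. Need 42 × D ≤ 151, so D ≤ 151/42 = 3.60.
Maximum integer Detection rating = 3 (gives RPN 126; D=4 would give 168 > 151).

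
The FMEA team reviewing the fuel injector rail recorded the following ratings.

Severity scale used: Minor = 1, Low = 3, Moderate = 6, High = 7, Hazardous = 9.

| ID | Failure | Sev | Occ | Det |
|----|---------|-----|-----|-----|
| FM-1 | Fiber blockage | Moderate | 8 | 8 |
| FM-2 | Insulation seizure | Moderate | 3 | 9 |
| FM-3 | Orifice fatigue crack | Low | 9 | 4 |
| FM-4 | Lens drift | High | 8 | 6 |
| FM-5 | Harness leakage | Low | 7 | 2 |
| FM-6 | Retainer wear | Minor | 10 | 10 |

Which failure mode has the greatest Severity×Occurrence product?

FM-4

Criticality = Severity × Occurrence:
  FM-1: 6 × 8 = 48
  FM-2: 6 × 3 = 18
  FM-3: 3 × 9 = 27
  FM-4: 7 × 8 = 56
  FM-5: 3 × 7 = 21
  FM-6: 1 × 10 = 10
Highest criticality is 56 → FM-4.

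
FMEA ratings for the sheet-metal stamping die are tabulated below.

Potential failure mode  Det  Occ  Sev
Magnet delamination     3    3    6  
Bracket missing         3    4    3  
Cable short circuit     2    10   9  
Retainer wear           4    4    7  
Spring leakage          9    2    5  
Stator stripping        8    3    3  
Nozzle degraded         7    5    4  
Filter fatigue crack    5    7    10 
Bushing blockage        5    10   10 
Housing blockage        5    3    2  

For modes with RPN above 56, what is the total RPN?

RPN = Severity × Occurrence × Detection:
  Magnet delamination: 6 × 3 × 3 = 54
  Bracket missing: 3 × 4 × 3 = 36
  Cable short circuit: 9 × 10 × 2 = 180
  Retainer wear: 7 × 4 × 4 = 112
  Spring leakage: 5 × 2 × 9 = 90
  Stator stripping: 3 × 3 × 8 = 72
  Nozzle degraded: 4 × 5 × 7 = 140
  Filter fatigue crack: 10 × 7 × 5 = 350
  Bushing blockage: 10 × 10 × 5 = 500
  Housing blockage: 2 × 3 × 5 = 30
RPN > 56: Cable short circuit (180), Retainer wear (112), Spring leakage (90), Stator stripping (72), Nozzle degraded (140), Filter fatigue crack (350), Bushing blockage (500).
Sum: 180 + 112 + 90 + 72 + 140 + 350 + 500 = 1444.

1444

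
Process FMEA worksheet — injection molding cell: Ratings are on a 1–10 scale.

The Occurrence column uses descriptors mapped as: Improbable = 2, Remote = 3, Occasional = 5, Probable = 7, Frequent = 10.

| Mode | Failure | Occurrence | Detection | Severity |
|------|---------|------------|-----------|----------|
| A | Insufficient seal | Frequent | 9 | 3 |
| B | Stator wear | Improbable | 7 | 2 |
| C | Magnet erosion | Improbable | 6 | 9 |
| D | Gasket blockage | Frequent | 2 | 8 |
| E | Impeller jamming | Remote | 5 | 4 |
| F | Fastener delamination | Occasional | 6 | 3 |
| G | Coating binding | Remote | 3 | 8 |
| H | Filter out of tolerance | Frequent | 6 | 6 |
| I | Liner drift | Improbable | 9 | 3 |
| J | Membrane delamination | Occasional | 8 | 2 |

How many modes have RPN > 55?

8

RPN = Severity × Occurrence × Detection:
  A: 3 × 10 × 9 = 270
  B: 2 × 2 × 7 = 28
  C: 9 × 2 × 6 = 108
  D: 8 × 10 × 2 = 160
  E: 4 × 3 × 5 = 60
  F: 3 × 5 × 6 = 90
  G: 8 × 3 × 3 = 72
  H: 6 × 10 × 6 = 360
  I: 3 × 2 × 9 = 54
  J: 2 × 5 × 8 = 80
Modes with RPN > 55: A (270), C (108), D (160), E (60), F (90), G (72), H (360), J (80) → 8.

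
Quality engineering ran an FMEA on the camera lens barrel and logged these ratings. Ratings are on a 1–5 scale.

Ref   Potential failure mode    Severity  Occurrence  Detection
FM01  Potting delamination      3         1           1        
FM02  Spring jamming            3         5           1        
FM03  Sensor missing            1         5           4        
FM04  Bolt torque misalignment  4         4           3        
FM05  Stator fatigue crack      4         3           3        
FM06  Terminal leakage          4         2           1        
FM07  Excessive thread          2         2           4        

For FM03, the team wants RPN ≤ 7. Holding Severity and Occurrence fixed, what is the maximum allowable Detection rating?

FM03: S=1, O=5, D=4 → current RPN = 20.
Fixed product = 5. Need 5 × D ≤ 7, so D ≤ 7/5 = 1.40.
Maximum integer Detection rating = 1 (gives RPN 5; D=2 would give 10 > 7).

1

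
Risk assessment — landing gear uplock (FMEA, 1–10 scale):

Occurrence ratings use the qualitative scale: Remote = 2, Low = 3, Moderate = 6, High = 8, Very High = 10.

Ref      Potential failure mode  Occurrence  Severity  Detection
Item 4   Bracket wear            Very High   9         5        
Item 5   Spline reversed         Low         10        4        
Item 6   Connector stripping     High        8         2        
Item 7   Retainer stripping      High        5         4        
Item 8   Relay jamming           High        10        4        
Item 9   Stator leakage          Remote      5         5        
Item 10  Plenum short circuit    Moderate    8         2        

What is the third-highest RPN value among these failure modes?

RPN = Severity × Occurrence × Detection:
  Item 4: 9 × 10 × 5 = 450
  Item 5: 10 × 3 × 4 = 120
  Item 6: 8 × 8 × 2 = 128
  Item 7: 5 × 8 × 4 = 160
  Item 8: 10 × 8 × 4 = 320
  Item 9: 5 × 2 × 5 = 50
  Item 10: 8 × 6 × 2 = 96
Sorted descending: 450, 320, 160, 128, 120, 96, 50.
The third-highest RPN is 160 (Item 7).

160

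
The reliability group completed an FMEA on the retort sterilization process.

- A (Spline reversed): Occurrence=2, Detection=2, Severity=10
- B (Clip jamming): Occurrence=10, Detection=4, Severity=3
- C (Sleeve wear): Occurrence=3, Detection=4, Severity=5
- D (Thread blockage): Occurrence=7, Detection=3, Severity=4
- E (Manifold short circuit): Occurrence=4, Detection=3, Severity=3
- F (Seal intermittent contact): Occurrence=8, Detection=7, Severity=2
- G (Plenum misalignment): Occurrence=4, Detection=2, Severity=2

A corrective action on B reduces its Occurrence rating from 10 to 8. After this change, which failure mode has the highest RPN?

F

RPN = Severity × Occurrence × Detection:
  A: 10 × 2 × 2 = 40
  B: 3 × 10 × 4 = 120
  C: 5 × 3 × 4 = 60
  D: 4 × 7 × 3 = 84
  E: 3 × 4 × 3 = 36
  F: 2 × 8 × 7 = 112
  G: 2 × 4 × 2 = 16
After action: B → 3 × 8 × 4 = 96.
Revised RPNs: F=112, B=96, D=84, C=60, A=40, E=36, G=16.
Highest is now F (112).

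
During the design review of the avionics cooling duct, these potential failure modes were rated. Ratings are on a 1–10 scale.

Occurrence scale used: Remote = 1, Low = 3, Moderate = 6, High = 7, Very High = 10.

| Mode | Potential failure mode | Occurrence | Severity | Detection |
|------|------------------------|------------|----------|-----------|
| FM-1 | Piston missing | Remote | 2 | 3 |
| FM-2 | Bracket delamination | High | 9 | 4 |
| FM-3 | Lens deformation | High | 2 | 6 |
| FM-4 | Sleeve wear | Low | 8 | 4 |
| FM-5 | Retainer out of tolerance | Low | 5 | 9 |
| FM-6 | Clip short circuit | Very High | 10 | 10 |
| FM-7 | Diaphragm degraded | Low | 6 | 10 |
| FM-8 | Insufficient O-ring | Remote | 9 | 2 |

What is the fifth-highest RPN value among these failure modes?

96

RPN = Severity × Occurrence × Detection:
  FM-1: 2 × 1 × 3 = 6
  FM-2: 9 × 7 × 4 = 252
  FM-3: 2 × 7 × 6 = 84
  FM-4: 8 × 3 × 4 = 96
  FM-5: 5 × 3 × 9 = 135
  FM-6: 10 × 10 × 10 = 1000
  FM-7: 6 × 3 × 10 = 180
  FM-8: 9 × 1 × 2 = 18
Sorted descending: 1000, 252, 180, 135, 96, 84, 18, 6.
The fifth-highest RPN is 96 (FM-4).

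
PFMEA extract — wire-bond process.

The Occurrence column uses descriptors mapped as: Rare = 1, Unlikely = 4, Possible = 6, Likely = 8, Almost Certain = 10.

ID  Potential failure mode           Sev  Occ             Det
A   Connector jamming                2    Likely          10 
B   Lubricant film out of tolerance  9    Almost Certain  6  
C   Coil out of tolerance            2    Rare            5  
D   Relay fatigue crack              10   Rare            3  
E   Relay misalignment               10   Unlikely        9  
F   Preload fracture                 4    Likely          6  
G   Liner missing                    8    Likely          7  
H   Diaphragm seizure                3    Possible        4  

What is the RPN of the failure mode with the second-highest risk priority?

RPN = Severity × Occurrence × Detection:
  A: 2 × 8 × 10 = 160
  B: 9 × 10 × 6 = 540
  C: 2 × 1 × 5 = 10
  D: 10 × 1 × 3 = 30
  E: 10 × 4 × 9 = 360
  F: 4 × 8 × 6 = 192
  G: 8 × 8 × 7 = 448
  H: 3 × 6 × 4 = 72
Sorted descending: 540, 448, 360, 192, 160, 72, 30, 10.
The second-highest RPN is 448 (G).

448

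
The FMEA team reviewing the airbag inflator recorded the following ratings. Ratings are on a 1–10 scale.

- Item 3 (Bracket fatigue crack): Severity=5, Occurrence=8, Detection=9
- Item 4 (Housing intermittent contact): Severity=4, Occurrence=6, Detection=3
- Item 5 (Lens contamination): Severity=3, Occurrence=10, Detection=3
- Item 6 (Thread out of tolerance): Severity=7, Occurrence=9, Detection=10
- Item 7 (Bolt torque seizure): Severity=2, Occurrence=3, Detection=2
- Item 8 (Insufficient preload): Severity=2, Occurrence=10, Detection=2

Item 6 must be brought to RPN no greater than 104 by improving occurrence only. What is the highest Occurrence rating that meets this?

1

Item 6: S=7, O=9, D=10 → current RPN = 630.
Fixed product = 70. Need 70 × O ≤ 104, so O ≤ 104/70 = 1.49.
Maximum integer Occurrence rating = 1 (gives RPN 70; O=2 would give 140 > 104).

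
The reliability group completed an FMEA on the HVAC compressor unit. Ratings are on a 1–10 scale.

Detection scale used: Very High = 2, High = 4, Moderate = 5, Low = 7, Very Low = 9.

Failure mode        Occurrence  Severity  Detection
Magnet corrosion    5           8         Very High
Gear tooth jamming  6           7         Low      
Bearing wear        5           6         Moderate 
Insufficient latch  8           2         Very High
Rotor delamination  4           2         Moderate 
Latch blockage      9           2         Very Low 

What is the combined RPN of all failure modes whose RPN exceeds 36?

RPN = Severity × Occurrence × Detection:
  Magnet corrosion: 8 × 5 × 2 = 80
  Gear tooth jamming: 7 × 6 × 7 = 294
  Bearing wear: 6 × 5 × 5 = 150
  Insufficient latch: 2 × 8 × 2 = 32
  Rotor delamination: 2 × 4 × 5 = 40
  Latch blockage: 2 × 9 × 9 = 162
RPN > 36: Magnet corrosion (80), Gear tooth jamming (294), Bearing wear (150), Rotor delamination (40), Latch blockage (162).
Sum: 80 + 294 + 150 + 40 + 162 = 726.

726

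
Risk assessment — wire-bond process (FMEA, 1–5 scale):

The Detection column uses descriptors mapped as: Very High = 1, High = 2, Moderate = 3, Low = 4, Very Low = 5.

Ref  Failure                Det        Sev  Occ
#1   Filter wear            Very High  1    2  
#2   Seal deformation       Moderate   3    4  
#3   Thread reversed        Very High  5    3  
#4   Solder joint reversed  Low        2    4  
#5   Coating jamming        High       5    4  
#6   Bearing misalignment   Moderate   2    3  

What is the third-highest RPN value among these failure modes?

RPN = Severity × Occurrence × Detection:
  #1: 1 × 2 × 1 = 2
  #2: 3 × 4 × 3 = 36
  #3: 5 × 3 × 1 = 15
  #4: 2 × 4 × 4 = 32
  #5: 5 × 4 × 2 = 40
  #6: 2 × 3 × 3 = 18
Sorted descending: 40, 36, 32, 18, 15, 2.
The third-highest RPN is 32 (#4).

32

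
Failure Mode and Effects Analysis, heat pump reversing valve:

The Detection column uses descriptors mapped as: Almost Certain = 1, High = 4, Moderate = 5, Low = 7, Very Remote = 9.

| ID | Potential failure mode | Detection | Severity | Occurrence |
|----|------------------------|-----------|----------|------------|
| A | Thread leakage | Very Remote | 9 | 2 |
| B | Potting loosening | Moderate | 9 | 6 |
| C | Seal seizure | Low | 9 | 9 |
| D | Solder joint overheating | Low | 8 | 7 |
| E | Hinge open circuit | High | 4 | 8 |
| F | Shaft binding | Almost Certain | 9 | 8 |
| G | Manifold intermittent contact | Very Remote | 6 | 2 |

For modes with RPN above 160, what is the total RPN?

RPN = Severity × Occurrence × Detection:
  A: 9 × 2 × 9 = 162
  B: 9 × 6 × 5 = 270
  C: 9 × 9 × 7 = 567
  D: 8 × 7 × 7 = 392
  E: 4 × 8 × 4 = 128
  F: 9 × 8 × 1 = 72
  G: 6 × 2 × 9 = 108
RPN > 160: A (162), B (270), C (567), D (392).
Sum: 162 + 270 + 567 + 392 = 1391.

1391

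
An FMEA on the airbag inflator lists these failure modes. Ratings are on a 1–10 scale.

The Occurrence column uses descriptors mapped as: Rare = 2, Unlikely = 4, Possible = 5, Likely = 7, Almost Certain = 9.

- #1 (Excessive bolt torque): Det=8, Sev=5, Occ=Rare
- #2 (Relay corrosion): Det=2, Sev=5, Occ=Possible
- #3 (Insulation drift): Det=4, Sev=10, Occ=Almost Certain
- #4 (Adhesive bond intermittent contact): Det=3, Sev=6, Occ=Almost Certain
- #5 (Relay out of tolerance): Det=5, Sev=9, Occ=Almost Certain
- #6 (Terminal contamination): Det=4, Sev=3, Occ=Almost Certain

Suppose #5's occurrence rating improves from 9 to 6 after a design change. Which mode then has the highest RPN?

#3

RPN = Severity × Occurrence × Detection:
  #1: 5 × 2 × 8 = 80
  #2: 5 × 5 × 2 = 50
  #3: 10 × 9 × 4 = 360
  #4: 6 × 9 × 3 = 162
  #5: 9 × 9 × 5 = 405
  #6: 3 × 9 × 4 = 108
After action: #5 → 9 × 6 × 5 = 270.
Revised RPNs: #3=360, #5=270, #4=162, #6=108, #1=80, #2=50.
Highest is now #3 (360).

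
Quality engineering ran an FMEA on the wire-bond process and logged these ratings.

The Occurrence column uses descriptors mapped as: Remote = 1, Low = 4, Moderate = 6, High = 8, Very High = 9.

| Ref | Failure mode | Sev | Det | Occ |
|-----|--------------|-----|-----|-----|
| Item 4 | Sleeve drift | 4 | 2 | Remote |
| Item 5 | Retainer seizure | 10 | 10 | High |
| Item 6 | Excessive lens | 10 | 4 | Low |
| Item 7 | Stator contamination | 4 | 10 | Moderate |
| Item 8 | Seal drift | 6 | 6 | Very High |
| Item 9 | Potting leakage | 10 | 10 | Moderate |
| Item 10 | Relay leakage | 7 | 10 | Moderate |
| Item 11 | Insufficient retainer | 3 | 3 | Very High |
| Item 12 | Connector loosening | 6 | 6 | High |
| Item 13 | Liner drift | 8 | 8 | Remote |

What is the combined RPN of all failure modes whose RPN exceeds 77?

2913

RPN = Severity × Occurrence × Detection:
  Item 4: 4 × 1 × 2 = 8
  Item 5: 10 × 8 × 10 = 800
  Item 6: 10 × 4 × 4 = 160
  Item 7: 4 × 6 × 10 = 240
  Item 8: 6 × 9 × 6 = 324
  Item 9: 10 × 6 × 10 = 600
  Item 10: 7 × 6 × 10 = 420
  Item 11: 3 × 9 × 3 = 81
  Item 12: 6 × 8 × 6 = 288
  Item 13: 8 × 1 × 8 = 64
RPN > 77: Item 5 (800), Item 6 (160), Item 7 (240), Item 8 (324), Item 9 (600), Item 10 (420), Item 11 (81), Item 12 (288).
Sum: 800 + 160 + 240 + 324 + 600 + 420 + 81 + 288 = 2913.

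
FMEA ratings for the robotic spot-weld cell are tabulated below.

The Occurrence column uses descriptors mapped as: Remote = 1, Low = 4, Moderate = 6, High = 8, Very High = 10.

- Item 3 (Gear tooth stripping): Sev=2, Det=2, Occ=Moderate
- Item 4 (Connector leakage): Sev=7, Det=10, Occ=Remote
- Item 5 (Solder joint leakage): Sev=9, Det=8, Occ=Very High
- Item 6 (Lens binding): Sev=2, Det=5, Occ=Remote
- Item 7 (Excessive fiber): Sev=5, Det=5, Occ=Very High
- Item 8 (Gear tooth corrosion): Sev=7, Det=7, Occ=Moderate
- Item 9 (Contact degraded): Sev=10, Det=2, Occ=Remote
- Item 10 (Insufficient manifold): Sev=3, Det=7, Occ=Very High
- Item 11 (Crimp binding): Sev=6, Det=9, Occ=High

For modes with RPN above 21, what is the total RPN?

RPN = Severity × Occurrence × Detection:
  Item 3: 2 × 6 × 2 = 24
  Item 4: 7 × 1 × 10 = 70
  Item 5: 9 × 10 × 8 = 720
  Item 6: 2 × 1 × 5 = 10
  Item 7: 5 × 10 × 5 = 250
  Item 8: 7 × 6 × 7 = 294
  Item 9: 10 × 1 × 2 = 20
  Item 10: 3 × 10 × 7 = 210
  Item 11: 6 × 8 × 9 = 432
RPN > 21: Item 3 (24), Item 4 (70), Item 5 (720), Item 7 (250), Item 8 (294), Item 10 (210), Item 11 (432).
Sum: 24 + 70 + 720 + 250 + 294 + 210 + 432 = 2000.

2000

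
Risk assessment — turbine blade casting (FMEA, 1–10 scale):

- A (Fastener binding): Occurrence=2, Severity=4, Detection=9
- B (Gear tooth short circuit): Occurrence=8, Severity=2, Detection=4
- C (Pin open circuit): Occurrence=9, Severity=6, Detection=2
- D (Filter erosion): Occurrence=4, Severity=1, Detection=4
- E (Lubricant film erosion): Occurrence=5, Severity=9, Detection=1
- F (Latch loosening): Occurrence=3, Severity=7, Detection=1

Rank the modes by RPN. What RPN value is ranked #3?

64

RPN = Severity × Occurrence × Detection:
  A: 4 × 2 × 9 = 72
  B: 2 × 8 × 4 = 64
  C: 6 × 9 × 2 = 108
  D: 1 × 4 × 4 = 16
  E: 9 × 5 × 1 = 45
  F: 7 × 3 × 1 = 21
Sorted descending: 108, 72, 64, 45, 21, 16.
The third-highest RPN is 64 (B).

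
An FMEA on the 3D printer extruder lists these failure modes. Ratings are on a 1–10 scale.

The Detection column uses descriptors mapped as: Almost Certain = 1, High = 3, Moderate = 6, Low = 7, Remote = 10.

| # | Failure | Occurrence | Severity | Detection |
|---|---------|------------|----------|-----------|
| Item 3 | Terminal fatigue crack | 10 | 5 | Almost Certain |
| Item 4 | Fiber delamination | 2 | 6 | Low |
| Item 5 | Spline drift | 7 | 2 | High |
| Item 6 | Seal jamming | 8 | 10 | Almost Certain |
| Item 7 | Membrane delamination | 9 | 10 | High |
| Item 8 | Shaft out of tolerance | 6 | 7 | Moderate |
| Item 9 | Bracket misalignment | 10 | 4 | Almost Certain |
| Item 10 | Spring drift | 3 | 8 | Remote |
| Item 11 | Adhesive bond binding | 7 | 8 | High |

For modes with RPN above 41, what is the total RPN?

RPN = Severity × Occurrence × Detection:
  Item 3: 5 × 10 × 1 = 50
  Item 4: 6 × 2 × 7 = 84
  Item 5: 2 × 7 × 3 = 42
  Item 6: 10 × 8 × 1 = 80
  Item 7: 10 × 9 × 3 = 270
  Item 8: 7 × 6 × 6 = 252
  Item 9: 4 × 10 × 1 = 40
  Item 10: 8 × 3 × 10 = 240
  Item 11: 8 × 7 × 3 = 168
RPN > 41: Item 3 (50), Item 4 (84), Item 5 (42), Item 6 (80), Item 7 (270), Item 8 (252), Item 10 (240), Item 11 (168).
Sum: 50 + 84 + 42 + 80 + 270 + 252 + 240 + 168 = 1186.

1186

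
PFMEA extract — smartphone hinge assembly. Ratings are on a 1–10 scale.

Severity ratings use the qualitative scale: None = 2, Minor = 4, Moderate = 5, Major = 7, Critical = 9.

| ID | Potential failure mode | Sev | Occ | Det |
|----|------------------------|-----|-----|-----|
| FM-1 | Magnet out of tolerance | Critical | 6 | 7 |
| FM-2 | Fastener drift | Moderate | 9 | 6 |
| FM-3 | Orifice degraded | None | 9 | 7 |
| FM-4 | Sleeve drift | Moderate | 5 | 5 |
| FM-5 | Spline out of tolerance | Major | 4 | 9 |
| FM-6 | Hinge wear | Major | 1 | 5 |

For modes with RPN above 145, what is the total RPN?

RPN = Severity × Occurrence × Detection:
  FM-1: 9 × 6 × 7 = 378
  FM-2: 5 × 9 × 6 = 270
  FM-3: 2 × 9 × 7 = 126
  FM-4: 5 × 5 × 5 = 125
  FM-5: 7 × 4 × 9 = 252
  FM-6: 7 × 1 × 5 = 35
RPN > 145: FM-1 (378), FM-2 (270), FM-5 (252).
Sum: 378 + 270 + 252 = 900.

900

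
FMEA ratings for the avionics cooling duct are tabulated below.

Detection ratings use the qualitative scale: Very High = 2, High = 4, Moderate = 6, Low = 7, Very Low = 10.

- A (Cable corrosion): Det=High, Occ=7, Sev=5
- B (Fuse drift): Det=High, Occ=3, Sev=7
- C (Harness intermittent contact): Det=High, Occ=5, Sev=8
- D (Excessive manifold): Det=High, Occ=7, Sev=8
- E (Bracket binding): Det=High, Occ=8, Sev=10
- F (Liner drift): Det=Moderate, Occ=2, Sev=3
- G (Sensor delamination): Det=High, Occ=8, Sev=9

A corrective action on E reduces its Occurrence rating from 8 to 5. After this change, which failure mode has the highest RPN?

RPN = Severity × Occurrence × Detection:
  A: 5 × 7 × 4 = 140
  B: 7 × 3 × 4 = 84
  C: 8 × 5 × 4 = 160
  D: 8 × 7 × 4 = 224
  E: 10 × 8 × 4 = 320
  F: 3 × 2 × 6 = 36
  G: 9 × 8 × 4 = 288
After action: E → 10 × 5 × 4 = 200.
Revised RPNs: G=288, D=224, E=200, C=160, A=140, B=84, F=36.
Highest is now G (288).

G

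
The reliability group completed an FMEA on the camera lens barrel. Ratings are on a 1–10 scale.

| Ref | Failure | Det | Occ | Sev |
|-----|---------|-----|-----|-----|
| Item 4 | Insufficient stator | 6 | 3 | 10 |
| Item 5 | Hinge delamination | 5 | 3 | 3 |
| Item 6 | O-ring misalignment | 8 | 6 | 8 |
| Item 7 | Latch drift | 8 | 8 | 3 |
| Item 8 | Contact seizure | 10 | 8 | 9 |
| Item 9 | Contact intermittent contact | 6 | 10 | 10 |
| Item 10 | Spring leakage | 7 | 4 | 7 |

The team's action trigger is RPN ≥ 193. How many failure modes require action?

RPN = Severity × Occurrence × Detection:
  Item 4: 10 × 3 × 6 = 180
  Item 5: 3 × 3 × 5 = 45
  Item 6: 8 × 6 × 8 = 384
  Item 7: 3 × 8 × 8 = 192
  Item 8: 9 × 8 × 10 = 720
  Item 9: 10 × 10 × 6 = 600
  Item 10: 7 × 4 × 7 = 196
Modes with RPN ≥ 193: Item 6 (384), Item 8 (720), Item 9 (600), Item 10 (196) → 4.

4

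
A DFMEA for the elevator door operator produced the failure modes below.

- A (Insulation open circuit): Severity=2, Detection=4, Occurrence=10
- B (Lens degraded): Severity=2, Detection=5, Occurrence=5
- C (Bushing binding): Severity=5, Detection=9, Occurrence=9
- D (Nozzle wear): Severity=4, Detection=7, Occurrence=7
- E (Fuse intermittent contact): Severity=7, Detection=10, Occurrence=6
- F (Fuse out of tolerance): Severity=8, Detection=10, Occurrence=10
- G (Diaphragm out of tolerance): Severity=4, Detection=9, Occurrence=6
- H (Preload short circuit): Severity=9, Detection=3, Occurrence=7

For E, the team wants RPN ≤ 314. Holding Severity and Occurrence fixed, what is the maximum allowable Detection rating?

7

E: S=7, O=6, D=10 → current RPN = 420.
Fixed product = 42. Need 42 × D ≤ 314, so D ≤ 314/42 = 7.48.
Maximum integer Detection rating = 7 (gives RPN 294; D=8 would give 336 > 314).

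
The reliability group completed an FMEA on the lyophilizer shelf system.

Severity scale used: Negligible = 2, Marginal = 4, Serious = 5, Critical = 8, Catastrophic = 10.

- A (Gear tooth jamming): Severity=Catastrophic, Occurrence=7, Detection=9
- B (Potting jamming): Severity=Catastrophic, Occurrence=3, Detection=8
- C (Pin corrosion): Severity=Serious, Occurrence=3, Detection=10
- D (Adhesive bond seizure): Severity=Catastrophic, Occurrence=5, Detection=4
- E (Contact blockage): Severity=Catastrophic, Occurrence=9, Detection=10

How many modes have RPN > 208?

3

RPN = Severity × Occurrence × Detection:
  A: 10 × 7 × 9 = 630
  B: 10 × 3 × 8 = 240
  C: 5 × 3 × 10 = 150
  D: 10 × 5 × 4 = 200
  E: 10 × 9 × 10 = 900
Modes with RPN > 208: A (630), B (240), E (900) → 3.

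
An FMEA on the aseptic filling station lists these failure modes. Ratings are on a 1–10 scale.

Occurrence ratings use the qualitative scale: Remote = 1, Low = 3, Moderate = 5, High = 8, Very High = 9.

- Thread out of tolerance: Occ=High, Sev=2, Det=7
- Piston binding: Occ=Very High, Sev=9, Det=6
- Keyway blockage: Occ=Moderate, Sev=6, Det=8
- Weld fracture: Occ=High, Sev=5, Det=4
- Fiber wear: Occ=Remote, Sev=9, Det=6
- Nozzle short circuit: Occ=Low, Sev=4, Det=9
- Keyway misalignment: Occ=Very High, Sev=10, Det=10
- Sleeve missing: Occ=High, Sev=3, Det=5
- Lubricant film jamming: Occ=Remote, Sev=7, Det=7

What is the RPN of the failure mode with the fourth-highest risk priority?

160

RPN = Severity × Occurrence × Detection:
  Thread out of tolerance: 2 × 8 × 7 = 112
  Piston binding: 9 × 9 × 6 = 486
  Keyway blockage: 6 × 5 × 8 = 240
  Weld fracture: 5 × 8 × 4 = 160
  Fiber wear: 9 × 1 × 6 = 54
  Nozzle short circuit: 4 × 3 × 9 = 108
  Keyway misalignment: 10 × 9 × 10 = 900
  Sleeve missing: 3 × 8 × 5 = 120
  Lubricant film jamming: 7 × 1 × 7 = 49
Sorted descending: 900, 486, 240, 160, 120, 112, 108, 54, 49.
The fourth-highest RPN is 160 (Weld fracture).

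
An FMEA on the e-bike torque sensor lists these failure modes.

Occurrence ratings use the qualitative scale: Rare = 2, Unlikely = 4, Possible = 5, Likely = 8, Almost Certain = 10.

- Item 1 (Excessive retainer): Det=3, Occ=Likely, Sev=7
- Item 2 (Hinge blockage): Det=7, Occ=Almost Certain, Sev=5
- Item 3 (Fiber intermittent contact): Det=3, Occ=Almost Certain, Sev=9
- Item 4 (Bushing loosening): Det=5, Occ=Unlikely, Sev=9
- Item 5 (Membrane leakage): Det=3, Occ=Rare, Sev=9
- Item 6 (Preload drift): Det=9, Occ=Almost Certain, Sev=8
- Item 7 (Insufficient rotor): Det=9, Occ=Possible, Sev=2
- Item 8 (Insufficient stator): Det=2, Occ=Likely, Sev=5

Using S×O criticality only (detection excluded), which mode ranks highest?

Criticality = Severity × Occurrence:
  Item 1: 7 × 8 = 56
  Item 2: 5 × 10 = 50
  Item 3: 9 × 10 = 90
  Item 4: 9 × 4 = 36
  Item 5: 9 × 2 = 18
  Item 6: 8 × 10 = 80
  Item 7: 2 × 5 = 10
  Item 8: 5 × 8 = 40
Highest criticality is 90 → Item 3.

Item 3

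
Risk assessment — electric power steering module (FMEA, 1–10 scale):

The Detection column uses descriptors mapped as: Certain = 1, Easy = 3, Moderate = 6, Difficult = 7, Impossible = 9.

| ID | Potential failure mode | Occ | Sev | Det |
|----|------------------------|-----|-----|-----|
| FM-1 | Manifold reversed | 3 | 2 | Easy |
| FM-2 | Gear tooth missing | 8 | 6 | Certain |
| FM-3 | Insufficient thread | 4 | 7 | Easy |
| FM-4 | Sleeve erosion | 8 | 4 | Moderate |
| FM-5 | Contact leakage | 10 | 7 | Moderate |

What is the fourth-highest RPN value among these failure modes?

48

RPN = Severity × Occurrence × Detection:
  FM-1: 2 × 3 × 3 = 18
  FM-2: 6 × 8 × 1 = 48
  FM-3: 7 × 4 × 3 = 84
  FM-4: 4 × 8 × 6 = 192
  FM-5: 7 × 10 × 6 = 420
Sorted descending: 420, 192, 84, 48, 18.
The fourth-highest RPN is 48 (FM-2).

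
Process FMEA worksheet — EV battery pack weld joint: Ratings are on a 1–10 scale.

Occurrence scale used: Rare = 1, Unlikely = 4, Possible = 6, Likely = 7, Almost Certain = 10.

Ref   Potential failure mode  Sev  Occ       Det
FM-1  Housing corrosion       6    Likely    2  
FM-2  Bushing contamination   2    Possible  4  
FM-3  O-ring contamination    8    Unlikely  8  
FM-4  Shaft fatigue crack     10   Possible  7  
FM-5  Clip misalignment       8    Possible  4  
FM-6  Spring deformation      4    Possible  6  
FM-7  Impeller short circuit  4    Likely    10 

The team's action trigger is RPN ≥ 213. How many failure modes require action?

RPN = Severity × Occurrence × Detection:
  FM-1: 6 × 7 × 2 = 84
  FM-2: 2 × 6 × 4 = 48
  FM-3: 8 × 4 × 8 = 256
  FM-4: 10 × 6 × 7 = 420
  FM-5: 8 × 6 × 4 = 192
  FM-6: 4 × 6 × 6 = 144
  FM-7: 4 × 7 × 10 = 280
Modes with RPN ≥ 213: FM-3 (256), FM-4 (420), FM-7 (280) → 3.

3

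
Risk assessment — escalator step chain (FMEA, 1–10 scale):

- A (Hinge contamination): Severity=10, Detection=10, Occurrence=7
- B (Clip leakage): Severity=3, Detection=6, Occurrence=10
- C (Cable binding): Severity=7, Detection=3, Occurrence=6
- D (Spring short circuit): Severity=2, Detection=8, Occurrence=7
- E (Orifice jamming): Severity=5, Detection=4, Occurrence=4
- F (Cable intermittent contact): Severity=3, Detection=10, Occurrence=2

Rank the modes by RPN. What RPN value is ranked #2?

180

RPN = Severity × Occurrence × Detection:
  A: 10 × 7 × 10 = 700
  B: 3 × 10 × 6 = 180
  C: 7 × 6 × 3 = 126
  D: 2 × 7 × 8 = 112
  E: 5 × 4 × 4 = 80
  F: 3 × 2 × 10 = 60
Sorted descending: 700, 180, 126, 112, 80, 60.
The second-highest RPN is 180 (B).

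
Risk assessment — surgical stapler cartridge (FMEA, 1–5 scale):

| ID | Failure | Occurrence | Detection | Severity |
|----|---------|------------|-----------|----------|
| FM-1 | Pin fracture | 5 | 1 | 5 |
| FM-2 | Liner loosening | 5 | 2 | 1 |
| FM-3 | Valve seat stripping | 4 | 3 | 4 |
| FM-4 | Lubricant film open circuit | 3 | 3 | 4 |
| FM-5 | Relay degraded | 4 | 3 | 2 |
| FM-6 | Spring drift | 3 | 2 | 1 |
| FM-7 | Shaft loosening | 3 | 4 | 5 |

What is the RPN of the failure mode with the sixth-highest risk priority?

10

RPN = Severity × Occurrence × Detection:
  FM-1: 5 × 5 × 1 = 25
  FM-2: 1 × 5 × 2 = 10
  FM-3: 4 × 4 × 3 = 48
  FM-4: 4 × 3 × 3 = 36
  FM-5: 2 × 4 × 3 = 24
  FM-6: 1 × 3 × 2 = 6
  FM-7: 5 × 3 × 4 = 60
Sorted descending: 60, 48, 36, 25, 24, 10, 6.
The sixth-highest RPN is 10 (FM-2).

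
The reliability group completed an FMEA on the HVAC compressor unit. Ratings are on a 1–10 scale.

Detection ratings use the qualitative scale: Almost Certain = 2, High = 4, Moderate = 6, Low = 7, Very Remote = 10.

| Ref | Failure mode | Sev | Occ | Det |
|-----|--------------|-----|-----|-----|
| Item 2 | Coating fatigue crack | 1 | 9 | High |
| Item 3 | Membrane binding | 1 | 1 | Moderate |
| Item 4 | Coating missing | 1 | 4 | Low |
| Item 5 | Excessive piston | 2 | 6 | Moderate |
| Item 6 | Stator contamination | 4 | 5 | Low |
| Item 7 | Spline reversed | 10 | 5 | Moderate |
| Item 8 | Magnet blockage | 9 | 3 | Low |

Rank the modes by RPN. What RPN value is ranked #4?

RPN = Severity × Occurrence × Detection:
  Item 2: 1 × 9 × 4 = 36
  Item 3: 1 × 1 × 6 = 6
  Item 4: 1 × 4 × 7 = 28
  Item 5: 2 × 6 × 6 = 72
  Item 6: 4 × 5 × 7 = 140
  Item 7: 10 × 5 × 6 = 300
  Item 8: 9 × 3 × 7 = 189
Sorted descending: 300, 189, 140, 72, 36, 28, 6.
The fourth-highest RPN is 72 (Item 5).

72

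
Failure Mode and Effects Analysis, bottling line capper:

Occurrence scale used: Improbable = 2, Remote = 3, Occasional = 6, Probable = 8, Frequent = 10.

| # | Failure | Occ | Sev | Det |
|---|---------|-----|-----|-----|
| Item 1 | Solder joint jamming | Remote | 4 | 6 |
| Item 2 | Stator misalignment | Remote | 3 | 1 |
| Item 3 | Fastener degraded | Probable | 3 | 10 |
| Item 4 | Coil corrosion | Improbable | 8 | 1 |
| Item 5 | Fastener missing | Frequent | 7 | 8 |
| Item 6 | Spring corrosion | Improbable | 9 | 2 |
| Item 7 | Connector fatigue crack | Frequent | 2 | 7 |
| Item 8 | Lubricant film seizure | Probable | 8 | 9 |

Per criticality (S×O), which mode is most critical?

Item 5

Criticality = Severity × Occurrence:
  Item 1: 4 × 3 = 12
  Item 2: 3 × 3 = 9
  Item 3: 3 × 8 = 24
  Item 4: 8 × 2 = 16
  Item 5: 7 × 10 = 70
  Item 6: 9 × 2 = 18
  Item 7: 2 × 10 = 20
  Item 8: 8 × 8 = 64
Highest criticality is 70 → Item 5.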